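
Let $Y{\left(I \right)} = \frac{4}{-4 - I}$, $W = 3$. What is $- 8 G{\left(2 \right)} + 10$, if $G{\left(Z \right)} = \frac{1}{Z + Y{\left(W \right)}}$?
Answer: $\frac{22}{5} \approx 4.4$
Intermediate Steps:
$G{\left(Z \right)} = \frac{1}{- \frac{4}{7} + Z}$ ($G{\left(Z \right)} = \frac{1}{Z - \frac{4}{4 + 3}} = \frac{1}{Z - \frac{4}{7}} = \frac{1}{- \frac{4}{7} + Z}$)
$- 8 G{\left(2 \right)} + 10 = - 8 \frac{7}{-4 + 7 \cdot 2} + 10 = - 8 \frac{7}{-4 + 14} + 10 = - 8 \cdot \frac{7}{10} + 10 = - 8 \cdot 7 \cdot \frac{1}{10} + 10 = \left(-8\right) \frac{7}{10} + 10 = - \frac{28}{5} + 10 = \frac{22}{5}$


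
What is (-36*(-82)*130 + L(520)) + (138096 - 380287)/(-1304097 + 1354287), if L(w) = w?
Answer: 19286771009/50190 ≈ 3.8428e+5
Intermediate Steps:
(-36*(-82)*130 + L(520)) + (138096 - 380287)/(-1304097 + 1354287) = (-36*(-82)*130 + 520) + (138096 - 380287)/(-1304097 + 1354287) = (2952*130 + 520) - 242191/50190 = (383760 + 520) - 242191*1/50190 = 384280 - 242191/50190 = 19286771009/50190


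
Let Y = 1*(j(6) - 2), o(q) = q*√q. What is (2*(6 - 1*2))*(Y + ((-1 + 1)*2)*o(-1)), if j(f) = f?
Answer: 32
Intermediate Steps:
o(q) = q^(3/2)
Y = 4 (Y = 1*(6 - 2) = 1*4 = 4)
(2*(6 - 1*2))*(Y + ((-1 + 1)*2)*o(-1)) = (2*(6 - 1*2))*(4 + ((-1 + 1)*2)*(-1)^(3/2)) = (2*(6 - 2))*(4 + (0*2)*(-I)) = (2*4)*(4 + 0*(-I)) = 8*(4 + 0) = 8*4 = 32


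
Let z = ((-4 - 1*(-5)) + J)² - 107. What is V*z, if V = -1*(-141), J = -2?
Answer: -14946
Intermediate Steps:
V = 141
z = -106 (z = ((-4 - 1*(-5)) - 2)² - 107 = ((-4 + 5) - 2)² - 107 = (1 - 2)² - 107 = (-1)² - 107 = 1 - 107 = -106)
V*z = 141*(-106) = -14946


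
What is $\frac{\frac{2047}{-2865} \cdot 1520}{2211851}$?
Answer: $- \frac{622288}{1267390623} \approx -0.000491$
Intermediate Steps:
$\frac{\frac{2047}{-2865} \cdot 1520}{2211851} = 2047 \left(- \frac{1}{2865}\right) 1520 \cdot \frac{1}{2211851} = \left(- \frac{2047}{2865}\right) 1520 \cdot \frac{1}{2211851} = \left(- \frac{622288}{573}\right) \frac{1}{2211851} = - \frac{622288}{1267390623}$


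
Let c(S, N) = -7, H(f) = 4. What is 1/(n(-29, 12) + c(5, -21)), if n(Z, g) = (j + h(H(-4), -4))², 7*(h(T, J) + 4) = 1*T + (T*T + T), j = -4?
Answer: 49/681 ≈ 0.071953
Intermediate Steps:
h(T, J) = -4 + T²/7 + 2*T/7 (h(T, J) = -4 + (1*T + (T*T + T))/7 = -4 + (T + (T² + T))/7 = -4 + (T + (T + T²))/7 = -4 + (T² + 2*T)/7 = -4 + (T²/7 + 2*T/7) = -4 + T²/7 + 2*T/7)
n(Z, g) = 1024/49 (n(Z, g) = (-4 + (-4 + (⅐)*4² + (2/7)*4))² = (-4 + (-4 + (⅐)*16 + 8/7))² = (-4 + (-4 + 16/7 + 8/7))² = (-4 - 4/7)² = (-32/7)² = 1024/49)
1/(n(-29, 12) + c(5, -21)) = 1/(1024/49 - 7) = 1/(681/49) = 49/681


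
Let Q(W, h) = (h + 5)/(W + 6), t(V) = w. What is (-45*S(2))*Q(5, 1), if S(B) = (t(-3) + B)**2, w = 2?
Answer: -4320/11 ≈ -392.73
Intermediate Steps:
t(V) = 2
Q(W, h) = (5 + h)/(6 + W)
S(B) = (2 + B)**2
(-45*S(2))*Q(5, 1) = (-45*(2 + 2)**2)*((5 + 1)/(6 + 5)) = (-45*4**2)*(6/11) = (-45*16)*((1/11)*6) = -720*6/11 = -4320/11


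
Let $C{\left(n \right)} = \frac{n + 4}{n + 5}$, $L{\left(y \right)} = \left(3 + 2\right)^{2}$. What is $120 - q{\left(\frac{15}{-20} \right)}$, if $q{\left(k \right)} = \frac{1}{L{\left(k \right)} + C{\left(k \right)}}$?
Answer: $\frac{52543}{438} \approx 119.96$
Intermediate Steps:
$L{\left(y \right)} = 25$ ($L{\left(y \right)} = 5^{2} = 25$)
$C{\left(n \right)} = \frac{4 + n}{5 + n}$
$q{\left(k \right)} = \frac{1}{25 + \frac{4 + k}{5 + k}}$
$120 - q{\left(\frac{15}{-20} \right)} = 120 - \frac{5 + \frac{15}{-20}}{129 + 26 \frac{15}{-20}} = 120 - \frac{5 + 15 \left(- \frac{1}{20}\right)}{129 + 26 \cdot 15 \left(- \frac{1}{20}\right)} = 120 - \frac{5 - \frac{3}{4}}{129 + 26 \left(- \frac{3}{4}\right)} = 120 - \frac{1}{129 - \frac{39}{2}} \cdot \frac{17}{4} = 120 - \frac{1}{\frac{219}{2}} \cdot \frac{17}{4} = 120 - \frac{2}{219} \cdot \frac{17}{4} = 120 - \frac{17}{438} = \frac{52543}{438}$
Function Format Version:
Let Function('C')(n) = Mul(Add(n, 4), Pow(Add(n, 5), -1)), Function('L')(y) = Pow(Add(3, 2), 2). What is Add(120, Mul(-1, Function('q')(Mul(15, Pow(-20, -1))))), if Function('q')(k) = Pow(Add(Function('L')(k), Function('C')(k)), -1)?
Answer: Rational(52543, 438) ≈ 119.96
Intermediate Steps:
Function('L')(y) = 25 (Function('L')(y) = Pow(5, 2) = 25)
Function('C')(n) = Mul(Pow(Add(5, n), -1), Add(4, n)) (Function('C')(n) = Mul(Add(4, n), Pow(Add(5, n), -1)) = Mul(Pow(Add(5, n), -1), Add(4, n)))
Function('q')(k) = Pow(Add(25, Mul(Pow(Add(5, k), -1), Add(4, k))), -1)
Add(120, Mul(-1, Function('q')(Mul(15, Pow(-20, -1))))) = Add(120, Mul(-1, Mul(Pow(Add(129, Mul(26, Mul(15, Pow(-20, -1)))), -1), Add(5, Mul(15, Pow(-20, -1)))))) = Add(120, Mul(-1, Mul(Pow(Add(129, Mul(26, Mul(15, Rational(-1, 20)))), -1), Add(5, Mul(15, Rational(-1, 20)))))) = Add(120, Mul(-1, Mul(Pow(Add(129, Mul(26, Rational(-3, 4))), -1), Add(5, Rational(-3, 4))))) = Add(120, Mul(-1, Mul(Pow(Add(129, Rational(-39, 2)), -1), Rational(17, 4)))) = Add(120, Mul(-1, Mul(Pow(Rational(219, 2), -1), Rational(17, 4)))) = Add(120, Mul(-1, Mul(Rational(2, 219), Rational(17, 4)))) = Add(120, Mul(-1, Rational(17, 438))) = Add(120, Rational(-17, 438)) = Rational(52543, 438)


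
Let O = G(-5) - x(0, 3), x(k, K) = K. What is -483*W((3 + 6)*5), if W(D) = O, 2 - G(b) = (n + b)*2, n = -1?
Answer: -5313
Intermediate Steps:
G(b) = 4 - 2*b (G(b) = 2 - (-1 + b)*2 = 2 - (-2 + 2*b) = 2 + (2 - 2*b) = 4 - 2*b)
O = 11 (O = (4 - 2*(-5)) - 1*3 = (4 + 10) - 3 = 14 - 3 = 11)
W(D) = 11
-483*W((3 + 6)*5) = -483*11 = -5313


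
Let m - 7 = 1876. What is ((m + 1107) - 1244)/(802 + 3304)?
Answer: 873/2053 ≈ 0.42523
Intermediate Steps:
m = 1883 (m = 7 + 1876 = 1883)
((m + 1107) - 1244)/(802 + 3304) = ((1883 + 1107) - 1244)/(802 + 3304) = (2990 - 1244)/4106 = 1746*(1/4106) = 873/2053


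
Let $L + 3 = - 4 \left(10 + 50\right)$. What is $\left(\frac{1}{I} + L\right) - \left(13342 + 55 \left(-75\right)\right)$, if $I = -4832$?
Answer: $- \frac{45710721}{4832} \approx -9460.0$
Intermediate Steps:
$L = -243$ ($L = -3 - 4 \left(10 + 50\right) = -3 - 240 = -243$)
$\left(\frac{1}{I} + L\right) - \left(13342 + 55 \left(-75\right)\right) = \left(\frac{1}{-4832} - 243\right) - \left(13342 + 55 \left(-75\right)\right) = \left(- \frac{1}{4832} - 243\right) - 9217 = - \frac{1174177}{4832} + \left(-13342 + 4125\right) = - \frac{1174177}{4832} - 9217 = - \frac{45710721}{4832}$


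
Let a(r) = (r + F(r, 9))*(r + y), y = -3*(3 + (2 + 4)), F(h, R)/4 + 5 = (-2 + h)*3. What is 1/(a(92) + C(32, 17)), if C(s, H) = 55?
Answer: 1/74935 ≈ 1.3345e-5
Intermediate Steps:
F(h, R) = -44 + 12*h (F(h, R) = -20 + 4*((-2 + h)*3) = -20 + 4*(-6 + 3*h) = -20 + (-24 + 12*h) = -44 + 12*h)
y = -27 (y = -3*(3 + 6) = -3*9 = -27)
a(r) = (-44 + 13*r)*(-27 + r) (a(r) = (r + (-44 + 12*r))*(r - 27) = (-44 + 13*r)*(-27 + r))
1/(a(92) + C(32, 17)) = 1/((1188 - 395*92 + 13*92**2) + 55) = 1/((1188 - 36340 + 13*8464) + 55) = 1/((1188 - 36340 + 110032) + 55) = 1/(74880 + 55) = 1/74935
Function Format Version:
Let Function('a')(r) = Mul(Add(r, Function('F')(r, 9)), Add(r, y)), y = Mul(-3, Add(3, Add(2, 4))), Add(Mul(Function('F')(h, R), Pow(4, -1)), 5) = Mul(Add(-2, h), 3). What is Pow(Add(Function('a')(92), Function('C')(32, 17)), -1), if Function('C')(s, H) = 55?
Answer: Rational(1, 74935) ≈ 1.3345e-5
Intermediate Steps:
Function('F')(h, R) = Add(-44, Mul(12, h)) (Function('F')(h, R) = Add(-20, Mul(4, Mul(Add(-2, h), 3))) = Add(-20, Mul(4, Add(-6, Mul(3, h)))) = Add(-20, Add(-24, Mul(12, h))) = Add(-44, Mul(12, h)))
y = -27 (y = Mul(-3, Add(3, 6)) = Mul(-3, 9) = -27)
Function('a')(r) = Mul(Add(-44, Mul(13, r)), Add(-27, r)) (Function('a')(r) = Mul(Add(r, Add(-44, Mul(12, r))), Add(r, -27)) = Mul(Add(-44, Mul(13, r)), Add(-27, r)))
Pow(Add(Function('a')(92), Function('C')(32, 17)), -1) = Pow(Add(Add(1188, Mul(-395, 92), Mul(13, Pow(92, 2))), 55), -1) = Pow(Add(Add(1188, -36340, Mul(13, 8464)), 55), -1) = Pow(Add(Add(1188, -36340, 110032), 55), -1) = Pow(Add(74880, 55), -1) = Pow(74935, -1) = Rational(1, 74935)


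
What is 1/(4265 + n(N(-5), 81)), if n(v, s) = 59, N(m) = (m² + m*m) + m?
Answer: 1/4324 ≈ 0.00023127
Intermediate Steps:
N(m) = m + 2*m² (N(m) = (m² + m²) + m = 2*m² + m = m + 2*m²)
1/(4265 + n(N(-5), 81)) = 1/(4265 + 59) = 1/4324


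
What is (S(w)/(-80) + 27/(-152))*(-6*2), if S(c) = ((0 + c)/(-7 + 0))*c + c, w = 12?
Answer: 225/266 ≈ 0.84586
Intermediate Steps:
S(c) = c - c²/7 (S(c) = (c/(-7))*c + c = (c*(-⅐))*c + c = (-c/7)*c + c = -c²/7 + c = c - c²/7)
(S(w)/(-80) + 27/(-152))*(-6*2) = (((⅐)*12*(7 - 1*12))/(-80) + 27/(-152))*(-6*2) = (((⅐)*12*(7 - 12))*(-1/80) + 27*(-1/152))*(-1*12) = (((⅐)*12*(-5))*(-1/80) - 27/152)*(-12) = (-60/7*(-1/80) - 27/152)*(-12) = (3/28 - 27/152)*(-12) = -75/1064*(-12) = 225/266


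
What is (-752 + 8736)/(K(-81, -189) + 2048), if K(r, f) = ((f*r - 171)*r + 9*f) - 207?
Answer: -3992/613019 ≈ -0.0065120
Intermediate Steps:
K(r, f) = -207 + 9*f + r*(-171 + f*r) (K(r, f) = ((-171 + f*r)*r + 9*f) - 207 = (r*(-171 + f*r) + 9*f) - 207 = (9*f + r*(-171 + f*r)) - 207 = -207 + 9*f + r*(-171 + f*r))
(-752 + 8736)/(K(-81, -189) + 2048) = (-752 + 8736)/((-207 - 171*(-81) + 9*(-189) - 189*(-81)²) + 2048) = 7984/((-207 + 13851 - 1701 - 189*6561) + 2048) = 7984/((-207 + 13851 - 1701 - 1240029) + 2048) = 7984/(-1228086 + 2048) = 7984/(-1226038) = 7984*(-1/1226038) = -3992/613019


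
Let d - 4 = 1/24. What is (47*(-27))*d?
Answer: -41031/8 ≈ -5128.9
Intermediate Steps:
d = 97/24 (d = 4 + 1/24 = 97/24 ≈ 4.0417)
(47*(-27))*d = (47*(-27))*(97/24) = -1269*97/24 = -41031/8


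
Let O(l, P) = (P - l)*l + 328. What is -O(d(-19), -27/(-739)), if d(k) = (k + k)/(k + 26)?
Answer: -10802910/36211 ≈ -298.33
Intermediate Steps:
d(k) = 2*k/(26 + k) (d(k) = (2*k)/(26 + k) = 2*k/(26 + k))
O(l, P) = 328 + l*(P - l) (O(l, P) = l*(P - l) + 328 = 328 + l*(P - l))
-O(d(-19), -27/(-739)) = -(328 - (2*(-19)/(26 - 19))**2 + (-27/(-739))*(2*(-19)/(26 - 19))) = -(328 - (2*(-19)/7)**2 + (-27*(-1/739))*(2*(-19)/7)) = -(328 - (2*(-19)*(1/7))**2 + 27*(2*(-19)*(1/7))/739) = -(328 - (-38/7)**2 + (27/739)*(-38/7)) = -(328 - 1*1444/49 - 1026/5173) = -(328 - 1444/49 - 1026/5173) = -1*10802910/36211 = -10802910/36211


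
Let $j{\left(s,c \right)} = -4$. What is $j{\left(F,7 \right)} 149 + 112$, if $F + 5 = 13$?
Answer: $-484$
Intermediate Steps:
$F = 8$ ($F = -5 + 13 = 8$)
$j{\left(F,7 \right)} 149 + 112 = \left(-4\right) 149 + 112 = -596 + 112 = -484$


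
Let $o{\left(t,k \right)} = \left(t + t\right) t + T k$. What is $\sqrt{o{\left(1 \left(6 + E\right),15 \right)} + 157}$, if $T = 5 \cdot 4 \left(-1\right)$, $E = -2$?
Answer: $i \sqrt{111} \approx 10.536 i$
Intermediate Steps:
$T = -20$ ($T = 20 \left(-1\right) = -20$)
$o{\left(t,k \right)} = - 20 k + 2 t^{2}$ ($o{\left(t,k \right)} = \left(t + t\right) t - 20 k = 2 t t - 20 k = 2 t^{2} - 20 k = - 20 k + 2 t^{2}$)
$\sqrt{o{\left(1 \left(6 + E\right),15 \right)} + 157} = \sqrt{\left(\left(-20\right) 15 + 2 \left(1 \left(6 - 2\right)\right)^{2}\right) + 157} = \sqrt{\left(-300 + 2 \left(1 \cdot 4\right)^{2}\right) + 157} = \sqrt{\left(-300 + 2 \cdot 4^{2}\right) + 157} = \sqrt{\left(-300 + 2 \cdot 16\right) + 157} = \sqrt{\left(-300 + 32\right) + 157} = \sqrt{-268 + 157} = \sqrt{-111} = i \sqrt{111}$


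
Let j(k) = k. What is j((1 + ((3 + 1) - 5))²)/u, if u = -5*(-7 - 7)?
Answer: 0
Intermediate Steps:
u = 70 (u = -5*(-14) = 70)
j((1 + ((3 + 1) - 5))²)/u = (1 + ((3 + 1) - 5))²/70 = (1 + (4 - 5))²*(1/70) = (1 - 1)²*(1/70) = 0²*(1/70) = 0*(1/70) = 0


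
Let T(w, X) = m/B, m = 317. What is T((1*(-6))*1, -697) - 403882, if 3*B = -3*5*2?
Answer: -4039137/10 ≈ -4.0391e+5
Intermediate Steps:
B = -10 (B = (-3*5*2)/3 = (-15*2)/3 = (1/3)*(-30) = -10)
T(w, X) = -317/10 (T(w, X) = 317/(-10) = 317*(-1/10) = -317/10)
T((1*(-6))*1, -697) - 403882 = -317/10 - 403882 = -4039137/10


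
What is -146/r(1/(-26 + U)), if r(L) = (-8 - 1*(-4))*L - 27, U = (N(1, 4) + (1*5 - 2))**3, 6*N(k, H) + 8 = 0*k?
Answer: 84242/15471 ≈ 5.4452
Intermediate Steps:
N(k, H) = -4/3 (N(k, H) = -4/3 + (0*k)/6 = -4/3 + (1/6)*0 = -4/3 + 0 = -4/3)
U = 125/27 (U = (-4/3 + (1*5 - 2))**3 = (-4/3 + (5 - 2))**3 = (-4/3 + 3)**3 = (5/3)**3 = 125/27 ≈ 4.6296)
r(L) = -27 - 4*L (r(L) = (-8 + 4)*L - 27 = -4*L - 27 = -27 - 4*L)
-146/r(1/(-26 + U)) = -146/(-27 - 4/(-26 + 125/27)) = -146/(-27 - 4/(-577/27)) = -146/(-27 - 4*(-27/577)) = -146/(-27 + 108/577) = -146/(-15471/577) = -146*(-577/15471) = 84242/15471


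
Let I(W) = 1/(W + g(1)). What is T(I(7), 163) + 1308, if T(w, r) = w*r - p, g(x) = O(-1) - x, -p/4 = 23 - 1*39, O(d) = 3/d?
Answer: 3895/3 ≈ 1298.3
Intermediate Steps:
p = 64 (p = -4*(23 - 1*39) = -4*(23 - 39) = -4*(-16) = 64)
g(x) = -3 - x (g(x) = 3/(-1) - x = 3*(-1) - x = -3 - x)
I(W) = 1/(-4 + W) (I(W) = 1/(W + (-3 - 1*1)) = 1/(W + (-3 - 1)) = 1/(W - 4) = 1/(-4 + W))
T(w, r) = -64 + r*w (T(w, r) = w*r - 1*64 = r*w - 64 = -64 + r*w)
T(I(7), 163) + 1308 = (-64 + 163/(-4 + 7)) + 1308 = (-64 + 163/3) + 1308 = -29/3 + 1308 = 3895/3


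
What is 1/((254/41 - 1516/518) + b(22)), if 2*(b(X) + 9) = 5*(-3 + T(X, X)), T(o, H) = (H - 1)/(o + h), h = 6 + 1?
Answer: -307951/3517162 ≈ -0.087557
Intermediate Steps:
h = 7
T(o, H) = (-1 + H)/(7 + o) (T(o, H) = (H - 1)/(o + 7) = (-1 + H)/(7 + o))
b(X) = -33/2 + 5*(-1 + X)/(2*(7 + X)) (b(X) = -9 + (5*(-3 + (-1 + X)/(7 + X)))/2 = -9 + (-15 + 5*(-1 + X)/(7 + X))/2 = -9 + (-15/2 + 5*(-1 + X)/(2*(7 + X))) = -33/2 + 5*(-1 + X)/(2*(7 + X)))
1/((254/41 - 1516/518) + b(22)) = 1/((254/41 - 1516/518) + 2*(-59 - 7*22)/(7 + 22)) = 1/((254*(1/41) - 1516*1/518) + 2*(-59 - 154)/29) = 1/((254/41 - 758/259) + 2*(1/29)*(-213)) = 1/(34708/10619 - 426/29) = 1/(-3517162/307951) = -307951/3517162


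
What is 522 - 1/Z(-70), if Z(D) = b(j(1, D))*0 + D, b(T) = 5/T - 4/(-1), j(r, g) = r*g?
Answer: 36541/70 ≈ 522.01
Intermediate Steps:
j(r, g) = g*r
b(T) = 4 + 5/T (b(T) = 5/T - 4*(-1) = 5/T + 4 = 4 + 5/T)
Z(D) = D (Z(D) = (4 + 5/((D*1)))*0 + D = (4 + 5/D)*0 + D = 0 + D = D)
522 - 1/Z(-70) = 522 - 1/(-70) = 522 - 1*(-1/70) = 522 + 1/70 = 36541/70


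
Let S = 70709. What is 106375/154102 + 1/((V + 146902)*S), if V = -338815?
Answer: 1443506230566773/2091160490402334 ≈ 0.69029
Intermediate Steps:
106375/154102 + 1/((V + 146902)*S) = 106375/154102 + 1/((-338815 + 146902)*70709) = 106375*(1/154102) + (1/70709)/(-191913) = 106375/154102 - 1/191913*1/70709 = 106375/154102 - 1/13569976317 = 1443506230566773/2091160490402334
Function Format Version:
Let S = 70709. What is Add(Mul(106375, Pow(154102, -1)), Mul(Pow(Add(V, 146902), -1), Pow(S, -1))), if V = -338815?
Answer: Rational(1443506230566773, 2091160490402334) ≈ 0.69029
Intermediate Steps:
Add(Mul(106375, Pow(154102, -1)), Mul(Pow(Add(V, 146902), -1), Pow(S, -1))) = Add(Mul(106375, Pow(154102, -1)), Mul(Pow(Add(-338815, 146902), -1), Pow(70709, -1))) = Add(Mul(106375, Rational(1, 154102)), Mul(Pow(-191913, -1), Rational(1, 70709))) = Add(Rational(106375, 154102), Mul(Rational(-1, 191913), Rational(1, 70709))) = Add(Rational(106375, 154102), Rational(-1, 13569976317)) = Rational(1443506230566773, 2091160490402334)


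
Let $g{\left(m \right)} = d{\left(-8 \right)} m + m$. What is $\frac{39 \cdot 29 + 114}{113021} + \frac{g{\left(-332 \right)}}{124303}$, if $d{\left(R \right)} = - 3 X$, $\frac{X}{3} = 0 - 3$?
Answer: $- \frac{895885981}{14048849363} \approx -0.063769$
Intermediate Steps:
$X = -9$ ($X = 3 \left(0 - 3\right) = 3 \left(-3\right) = -9$)
$d{\left(R \right)} = 27$ ($d{\left(R \right)} = \left(-3\right) \left(-9\right) = 27$)
$g{\left(m \right)} = 28 m$ ($g{\left(m \right)} = 27 m + m = 28 m$)
$\frac{39 \cdot 29 + 114}{113021} + \frac{g{\left(-332 \right)}}{124303} = \frac{39 \cdot 29 + 114}{113021} + \frac{28 \left(-332\right)}{124303} = \left(1131 + 114\right) \frac{1}{113021} - \frac{9296}{124303} = 1245 \cdot \frac{1}{113021} - \frac{9296}{124303} = \frac{1245}{113021} - \frac{9296}{124303} = - \frac{895885981}{14048849363}$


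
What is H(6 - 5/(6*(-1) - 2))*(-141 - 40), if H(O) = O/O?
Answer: -181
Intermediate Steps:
H(O) = 1
H(6 - 5/(6*(-1) - 2))*(-141 - 40) = 1*(-141 - 40) = 1*(-181) = -181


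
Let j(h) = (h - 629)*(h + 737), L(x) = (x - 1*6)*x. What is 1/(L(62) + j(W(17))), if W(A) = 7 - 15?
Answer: -1/460901 ≈ -2.1697e-6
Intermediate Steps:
L(x) = x*(-6 + x) (L(x) = (x - 6)*x = (-6 + x)*x = x*(-6 + x))
W(A) = -8
j(h) = (-629 + h)*(737 + h)
1/(L(62) + j(W(17))) = 1/(62*(-6 + 62) + (-463573 + (-8)**2 + 108*(-8))) = 1/(62*56 + (-463573 + 64 - 864)) = 1/(3472 - 464373) = 1/(-460901) = -1/460901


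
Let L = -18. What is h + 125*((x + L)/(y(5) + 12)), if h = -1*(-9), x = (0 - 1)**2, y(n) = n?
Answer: -116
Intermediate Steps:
x = 1 (x = (-1)**2 = 1)
h = 9
h + 125*((x + L)/(y(5) + 12)) = 9 + 125*((1 - 18)/(5 + 12)) = 9 + 125*(-17/17) = 9 + 125*(-17*1/17) = 9 + 125*(-1) = 9 - 125 = -116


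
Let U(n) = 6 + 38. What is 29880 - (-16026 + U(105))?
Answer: 45862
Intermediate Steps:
U(n) = 44
29880 - (-16026 + U(105)) = 29880 - (-16026 + 44) = 29880 - 1*(-15982) = 29880 + 15982 = 45862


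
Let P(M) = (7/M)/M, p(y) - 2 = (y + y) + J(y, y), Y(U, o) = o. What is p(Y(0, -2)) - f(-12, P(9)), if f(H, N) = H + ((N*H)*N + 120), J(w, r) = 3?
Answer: -233813/2187 ≈ -106.91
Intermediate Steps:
p(y) = 5 + 2*y (p(y) = 2 + ((y + y) + 3) = 2 + (2*y + 3) = 2 + (3 + 2*y) = 5 + 2*y)
P(M) = 7/M²
f(H, N) = 120 + H + H*N² (f(H, N) = H + ((H*N)*N + 120) = H + (H*N² + 120) = H + (120 + H*N²) = 120 + H + H*N²)
p(Y(0, -2)) - f(-12, P(9)) = (5 + 2*(-2)) - (120 - 12 - 12*(7/9²)²) = (5 - 4) - (120 - 12 - 12*(7*(1/81))²) = 1 - (120 - 12 - 12*(7/81)²) = 1 - (120 - 12 - 12*49/6561) = 1 - (120 - 12 - 196/2187) = 1 - 1*236000/2187 = 1 - 236000/2187 = -233813/2187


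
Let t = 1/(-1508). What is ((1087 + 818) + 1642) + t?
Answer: 5348875/1508 ≈ 3547.0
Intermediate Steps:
t = -1/1508 ≈ -0.00066313
((1087 + 818) + 1642) + t = ((1087 + 818) + 1642) - 1/1508 = (1905 + 1642) - 1/1508 = 3547 - 1/1508 = 5348875/1508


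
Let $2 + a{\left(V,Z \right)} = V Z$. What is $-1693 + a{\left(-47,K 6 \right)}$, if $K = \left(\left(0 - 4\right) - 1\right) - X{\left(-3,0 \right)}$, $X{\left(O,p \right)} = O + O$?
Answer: $-1977$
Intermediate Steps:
$X{\left(O,p \right)} = 2 O$
$K = 1$ ($K = \left(\left(0 - 4\right) - 1\right) - 2 \left(-3\right) = \left(-4 - 1\right) - -6 = -5 + 6 = 1$)
$a{\left(V,Z \right)} = -2 + V Z$
$-1693 + a{\left(-47,K 6 \right)} = -1693 - \left(2 + 47 \cdot 1 \cdot 6\right) = -1693 - 284 = -1977$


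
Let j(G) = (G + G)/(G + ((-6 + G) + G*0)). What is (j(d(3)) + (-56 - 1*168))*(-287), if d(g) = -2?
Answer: 320866/5 ≈ 64173.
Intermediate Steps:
j(G) = 2*G/(-6 + 2*G) (j(G) = (2*G)/(G + ((-6 + G) + 0)) = (2*G)/(G + (-6 + G)) = (2*G)/(-6 + 2*G) = 2*G/(-6 + 2*G))
(j(d(3)) + (-56 - 1*168))*(-287) = (-2/(-3 - 2) + (-56 - 1*168))*(-287) = (-2/(-5) + (-56 - 168))*(-287) = (-2*(-⅕) - 224)*(-287) = (⅖ - 224)*(-287) = -1118/5*(-287) = 320866/5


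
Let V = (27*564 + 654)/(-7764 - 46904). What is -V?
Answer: 7941/27334 ≈ 0.29052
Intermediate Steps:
V = -7941/27334 (V = (15228 + 654)/(-54668) = 15882*(-1/54668) = -7941/27334 ≈ -0.29052)
-V = -1*(-7941/27334) = 7941/27334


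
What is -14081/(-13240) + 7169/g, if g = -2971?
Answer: -53082909/39336040 ≈ -1.3495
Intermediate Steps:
-14081/(-13240) + 7169/g = -14081/(-13240) + 7169/(-2971) = -14081*(-1/13240) + 7169*(-1/2971) = 14081/13240 - 7169/2971 = -53082909/39336040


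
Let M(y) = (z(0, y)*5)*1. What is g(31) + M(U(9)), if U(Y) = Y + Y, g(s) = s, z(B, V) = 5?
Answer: 56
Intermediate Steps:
U(Y) = 2*Y
M(y) = 25 (M(y) = (5*5)*1 = 25*1 = 25)
g(31) + M(U(9)) = 31 + 25 = 56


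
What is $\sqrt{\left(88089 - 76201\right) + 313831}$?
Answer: $3 \sqrt{36191} \approx 570.72$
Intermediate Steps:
$\sqrt{\left(88089 - 76201\right) + 313831} = \sqrt{11888 + 313831} = \sqrt{325719} = 3 \sqrt{36191}$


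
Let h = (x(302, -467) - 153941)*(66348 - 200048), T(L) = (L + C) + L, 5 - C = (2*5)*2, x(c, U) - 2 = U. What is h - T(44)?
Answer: 20644082127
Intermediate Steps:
x(c, U) = 2 + U
C = -15 (C = 5 - 2*5*2 = 5 - 10*2 = 5 - 1*20 = 5 - 20 = -15)
T(L) = -15 + 2*L (T(L) = (L - 15) + L = (-15 + L) + L = -15 + 2*L)
h = 20644082200 (h = ((2 - 467) - 153941)*(66348 - 200048) = (-465 - 153941)*(-133700) = -154406*(-133700) = 20644082200)
h - T(44) = 20644082200 - (-15 + 2*44) = 20644082200 - (-15 + 88) = 20644082200 - 1*73 = 20644082200 - 73 = 20644082127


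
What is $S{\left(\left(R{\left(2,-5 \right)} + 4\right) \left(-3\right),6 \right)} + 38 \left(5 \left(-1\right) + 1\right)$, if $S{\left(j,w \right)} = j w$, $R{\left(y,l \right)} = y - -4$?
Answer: $-332$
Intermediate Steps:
$R{\left(y,l \right)} = 4 + y$ ($R{\left(y,l \right)} = y + 4 = 4 + y$)
$S{\left(\left(R{\left(2,-5 \right)} + 4\right) \left(-3\right),6 \right)} + 38 \left(5 \left(-1\right) + 1\right) = \left(\left(4 + 2\right) + 4\right) \left(-3\right) 6 + 38 \left(5 \left(-1\right) + 1\right) = \left(6 + 4\right) \left(-3\right) 6 + 38 \left(-5 + 1\right) = 10 \left(-3\right) 6 + 38 \left(-4\right) = \left(-30\right) 6 - 152 = -180 - 152 = -332$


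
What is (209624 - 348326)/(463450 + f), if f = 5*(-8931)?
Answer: -138702/418795 ≈ -0.33119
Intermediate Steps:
f = -44655
(209624 - 348326)/(463450 + f) = (209624 - 348326)/(463450 - 44655) = -138702/418795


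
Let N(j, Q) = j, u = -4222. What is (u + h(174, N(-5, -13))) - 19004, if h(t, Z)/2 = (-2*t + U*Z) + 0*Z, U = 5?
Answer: -23972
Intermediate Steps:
h(t, Z) = -4*t + 10*Z (h(t, Z) = 2*((-2*t + 5*Z) + 0*Z) = 2*((-2*t + 5*Z) + 0) = 2*(-2*t + 5*Z) = -4*t + 10*Z)
(u + h(174, N(-5, -13))) - 19004 = (-4222 + (-4*174 + 10*(-5))) - 19004 = (-4222 + (-696 - 50)) - 19004 = (-4222 - 746) - 19004 = -4968 - 19004 = -23972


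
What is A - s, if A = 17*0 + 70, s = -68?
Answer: 138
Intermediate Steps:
A = 70 (A = 0 + 70 = 70)
A - s = 70 - 1*(-68) = 70 + 68 = 138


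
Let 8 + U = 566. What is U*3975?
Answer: 2218050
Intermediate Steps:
U = 558 (U = -8 + 566 = 558)
U*3975 = 558*3975 = 2218050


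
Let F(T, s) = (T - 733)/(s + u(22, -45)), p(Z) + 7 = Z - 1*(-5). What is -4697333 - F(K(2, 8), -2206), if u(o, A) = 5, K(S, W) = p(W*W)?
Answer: -10338830604/2201 ≈ -4.6973e+6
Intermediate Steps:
p(Z) = -2 + Z (p(Z) = -7 + (Z - 1*(-5)) = -7 + (Z + 5) = -7 + (5 + Z) = -2 + Z)
K(S, W) = -2 + W**2 (K(S, W) = -2 + W*W = -2 + W**2)
F(T, s) = (-733 + T)/(5 + s) (F(T, s) = (T - 733)/(s + 5) = (-733 + T)/(5 + s))
-4697333 - F(K(2, 8), -2206) = -4697333 - (-733 + (-2 + 8**2))/(5 - 2206) = -4697333 - (-733 + (-2 + 64))/(-2201) = -4697333 - (-1)*(-733 + 62)/2201 = -4697333 - (-1)*(-671)/2201 = -4697333 - 1*671/2201 = -4697333 - 671/2201 = -10338830604/2201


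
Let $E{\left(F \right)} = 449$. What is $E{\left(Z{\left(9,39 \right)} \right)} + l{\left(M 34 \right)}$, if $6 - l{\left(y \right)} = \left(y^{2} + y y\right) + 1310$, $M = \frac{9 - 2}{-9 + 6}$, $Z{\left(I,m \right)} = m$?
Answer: $- \frac{120983}{9} \approx -13443.0$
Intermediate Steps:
$M = - \frac{7}{3}$ ($M = \frac{7}{-3} = 7 \left(- \frac{1}{3}\right) = - \frac{7}{3} \approx -2.3333$)
$l{\left(y \right)} = -1304 - 2 y^{2}$ ($l{\left(y \right)} = 6 - \left(\left(y^{2} + y y\right) + 1310\right) = 6 - \left(\left(y^{2} + y^{2}\right) + 1310\right) = 6 - \left(2 y^{2} + 1310\right) = 6 - \left(1310 + 2 y^{2}\right) = -1304 - 2 y^{2}$)
$E{\left(Z{\left(9,39 \right)} \right)} + l{\left(M 34 \right)} = 449 - \left(1304 + 2 \left(\left(- \frac{7}{3}\right) 34\right)^{2}\right) = 449 - \left(1304 + 2 \left(- \frac{238}{3}\right)^{2}\right) = 449 - \frac{125024}{9} = - \frac{120983}{9}$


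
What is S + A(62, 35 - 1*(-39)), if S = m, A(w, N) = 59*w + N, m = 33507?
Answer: 37239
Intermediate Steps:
A(w, N) = N + 59*w
S = 33507
S + A(62, 35 - 1*(-39)) = 33507 + ((35 - 1*(-39)) + 59*62) = 33507 + ((35 + 39) + 3658) = 33507 + (74 + 3658) = 33507 + 3732 = 37239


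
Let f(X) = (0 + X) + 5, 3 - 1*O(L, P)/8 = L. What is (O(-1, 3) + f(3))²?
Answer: 1600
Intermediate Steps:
O(L, P) = 24 - 8*L
f(X) = 5 + X (f(X) = X + 5 = 5 + X)
(O(-1, 3) + f(3))² = ((24 - 8*(-1)) + (5 + 3))² = ((24 + 8) + 8)² = (32 + 8)² = 40² = 1600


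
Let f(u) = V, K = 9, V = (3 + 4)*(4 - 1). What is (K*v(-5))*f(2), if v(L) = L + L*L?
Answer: 3780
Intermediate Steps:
v(L) = L + L²
V = 21 (V = 7*3 = 21)
f(u) = 21
(K*v(-5))*f(2) = (9*(-5*(1 - 5)))*21 = (9*(-5*(-4)))*21 = (9*20)*21 = 180*21 = 3780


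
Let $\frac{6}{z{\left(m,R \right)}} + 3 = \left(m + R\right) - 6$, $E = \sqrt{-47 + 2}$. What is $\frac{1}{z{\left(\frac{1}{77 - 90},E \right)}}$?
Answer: $- \frac{59}{39} + \frac{i \sqrt{5}}{2} \approx -1.5128 + 1.118 i$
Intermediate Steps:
$E = 3 i \sqrt{5}$ ($E = \sqrt{-45} = 3 i \sqrt{5} \approx 6.7082 i$)
$z{\left(m,R \right)} = \frac{6}{-9 + R + m}$ ($z{\left(m,R \right)} = \frac{6}{-3 - \left(6 - R - m\right)} = \frac{6}{-3 + \left(-6 + R + m\right)} = \frac{6}{-9 + R + m}$)
$\frac{1}{z{\left(\frac{1}{77 - 90},E \right)}} = \frac{1}{6 \frac{1}{-9 + 3 i \sqrt{5} + \frac{1}{77 - 90}}} = \frac{1}{6 \frac{1}{-9 + 3 i \sqrt{5} + \frac{1}{-13}}} = \frac{1}{6 \frac{1}{-9 + 3 i \sqrt{5} - \frac{1}{13}}} = \frac{1}{6 \frac{1}{- \frac{118}{13} + 3 i \sqrt{5}}} = - \frac{59}{39} + \frac{i \sqrt{5}}{2}$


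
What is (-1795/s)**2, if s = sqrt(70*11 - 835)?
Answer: -644405/13 ≈ -49570.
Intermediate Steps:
s = I*sqrt(65) (s = sqrt(770 - 835) = sqrt(-65) = I*sqrt(65) ≈ 8.0623*I)
(-1795/s)**2 = (-1795*(-I*sqrt(65)/65))**2 = (-(-359)*I*sqrt(65)/13)**2 = (359*I*sqrt(65)/13)**2 = -644405/13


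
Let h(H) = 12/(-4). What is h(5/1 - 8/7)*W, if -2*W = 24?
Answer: 36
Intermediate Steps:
h(H) = -3 (h(H) = 12*(-¼) = -3)
W = -12 (W = -½*24 = -12)
h(5/1 - 8/7)*W = -3*(-12) = 36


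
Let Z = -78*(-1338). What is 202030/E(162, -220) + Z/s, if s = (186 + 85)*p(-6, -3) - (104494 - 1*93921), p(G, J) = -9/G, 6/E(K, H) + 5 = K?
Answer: 322467639031/60999 ≈ 5.2864e+6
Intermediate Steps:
E(K, H) = 6/(-5 + K)
Z = 104364
s = -20333/2 (s = (186 + 85)*(-9/(-6)) - (104494 - 1*93921) = 271*(-9*(-⅙)) - (104494 - 93921) = 271*(3/2) - 1*10573 = 813/2 - 10573 = -20333/2 ≈ -10167.)
202030/E(162, -220) + Z/s = 202030/((6/(-5 + 162))) + 104364/(-20333/2) = 202030/((6/157)) + 104364*(-2/20333) = 202030/((6*(1/157))) - 208728/20333 = 202030/(6/157) - 208728/20333 = 202030*(157/6) - 208728/20333 = 15859355/3 - 208728/20333 = 322467639031/60999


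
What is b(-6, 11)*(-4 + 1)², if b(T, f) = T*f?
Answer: -594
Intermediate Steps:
b(-6, 11)*(-4 + 1)² = (-6*11)*(-4 + 1)² = -66*(-3)² = -66*9 = -594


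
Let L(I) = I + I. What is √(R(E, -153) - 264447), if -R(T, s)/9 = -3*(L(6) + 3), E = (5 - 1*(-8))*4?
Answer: 3*I*√29338 ≈ 513.85*I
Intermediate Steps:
L(I) = 2*I
E = 52 (E = (5 + 8)*4 = 13*4 = 52)
R(T, s) = 405 (R(T, s) = -(-27)*(2*6 + 3) = -(-27)*(12 + 3) = -(-27)*15 = -9*(-45) = 405)
√(R(E, -153) - 264447) = √(405 - 264447) = √(-264042) = 3*I*√29338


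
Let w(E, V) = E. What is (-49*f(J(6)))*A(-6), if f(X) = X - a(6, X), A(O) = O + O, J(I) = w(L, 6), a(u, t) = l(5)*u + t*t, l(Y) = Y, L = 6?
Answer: -35280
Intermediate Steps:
a(u, t) = t**2 + 5*u (a(u, t) = 5*u + t*t = 5*u + t**2 = t**2 + 5*u)
J(I) = 6
A(O) = 2*O
f(X) = -30 + X - X**2 (f(X) = X - (X**2 + 5*6) = X - (X**2 + 30) = X - (30 + X**2) = X + (-30 - X**2) = -30 + X - X**2)
(-49*f(J(6)))*A(-6) = (-49*(-30 + 6 - 1*6**2))*(2*(-6)) = -49*(-30 + 6 - 1*36)*(-12) = -49*(-30 + 6 - 36)*(-12) = -49*(-60)*(-12) = 2940*(-12) = -35280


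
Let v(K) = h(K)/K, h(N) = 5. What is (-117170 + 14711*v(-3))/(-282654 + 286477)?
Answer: -425065/11469 ≈ -37.062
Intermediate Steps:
v(K) = 5/K
(-117170 + 14711*v(-3))/(-282654 + 286477) = (-117170 + 14711*(5/(-3)))/(-282654 + 286477) = (-117170 + 14711*(5*(-1/3)))/3823 = (-117170 + 14711*(-5/3))*(1/3823) = (-117170 - 73555/3)*(1/3823) = -425065/3*1/3823 = -425065/11469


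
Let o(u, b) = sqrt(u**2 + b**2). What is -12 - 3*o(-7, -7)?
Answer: -12 - 21*sqrt(2) ≈ -41.698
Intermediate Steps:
o(u, b) = sqrt(b**2 + u**2)
-12 - 3*o(-7, -7) = -12 - 3*sqrt((-7)**2 + (-7)**2) = -12 - 3*sqrt(49 + 49) = -12 - 21*sqrt(2)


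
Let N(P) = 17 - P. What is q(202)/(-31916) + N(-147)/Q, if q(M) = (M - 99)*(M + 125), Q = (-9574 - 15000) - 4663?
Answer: -989965621/933128092 ≈ -1.0609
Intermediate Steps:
Q = -29237 (Q = -24574 - 4663 = -29237)
q(M) = (-99 + M)*(125 + M)
q(202)/(-31916) + N(-147)/Q = (-12375 + 202**2 + 26*202)/(-31916) + (17 - 1*(-147))/(-29237) = (-12375 + 40804 + 5252)*(-1/31916) + (17 + 147)*(-1/29237) = 33681*(-1/31916) + 164*(-1/29237) = -33681/31916 - 164/29237 = -989965621/933128092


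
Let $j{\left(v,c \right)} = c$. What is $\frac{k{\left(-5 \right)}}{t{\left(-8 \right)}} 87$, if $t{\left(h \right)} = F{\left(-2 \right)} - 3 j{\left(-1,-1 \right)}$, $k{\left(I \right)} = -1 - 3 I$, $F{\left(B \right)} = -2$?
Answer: $1218$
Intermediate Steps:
$t{\left(h \right)} = 1$ ($t{\left(h \right)} = -2 - -3 = -2 + 3 = 1$)
$\frac{k{\left(-5 \right)}}{t{\left(-8 \right)}} 87 = \frac{-1 - -15}{1} \cdot 87 = \left(-1 + 15\right) 1 \cdot 87 = 14 \cdot 1 \cdot 87 = 14 \cdot 87 = 1218$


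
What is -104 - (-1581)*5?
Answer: 7801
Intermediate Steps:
-104 - (-1581)*5 = -104 - 31*(-255) = -104 + 7905 = 7801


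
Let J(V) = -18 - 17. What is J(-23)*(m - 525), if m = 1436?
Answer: -31885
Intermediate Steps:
J(V) = -35
J(-23)*(m - 525) = -35*(1436 - 525) = -35*911 = -31885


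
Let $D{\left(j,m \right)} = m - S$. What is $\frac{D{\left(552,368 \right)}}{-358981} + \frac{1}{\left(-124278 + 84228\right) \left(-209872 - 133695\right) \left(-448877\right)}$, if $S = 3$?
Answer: $- \frac{322059519549926533}{316748625719270594850} \approx -0.0010168$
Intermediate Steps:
$D{\left(j,m \right)} = -3 + m$ ($D{\left(j,m \right)} = m - 3 = -3 + m$)
$\frac{D{\left(552,368 \right)}}{-358981} + \frac{1}{\left(-124278 + 84228\right) \left(-209872 - 133695\right) \left(-448877\right)} = \frac{-3 + 368}{-358981} + \frac{1}{\left(-124278 + 84228\right) \left(-209872 - 133695\right) \left(-448877\right)} = 365 \left(- \frac{1}{358981}\right) + \frac{1}{\left(-40050\right) \left(-343567\right)} \left(- \frac{1}{448877}\right) = - \frac{365}{358981} + \frac{1}{13759858350} \left(- \frac{1}{448877}\right) = - \frac{365}{358981} - \frac{1}{6176483936572950} = - \frac{322059519549926533}{316748625719270594850}$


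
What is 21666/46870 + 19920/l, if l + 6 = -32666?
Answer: -7055589/47854270 ≈ -0.14744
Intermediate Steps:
l = -32672 (l = -6 - 32666 = -32672)
21666/46870 + 19920/l = 21666/46870 + 19920/(-32672) = 21666*(1/46870) + 19920*(-1/32672) = 10833/23435 - 1245/2042 = -7055589/47854270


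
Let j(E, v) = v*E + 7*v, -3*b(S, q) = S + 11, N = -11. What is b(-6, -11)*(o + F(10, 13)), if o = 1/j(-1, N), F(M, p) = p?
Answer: -4285/198 ≈ -21.641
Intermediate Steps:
b(S, q) = -11/3 - S/3 (b(S, q) = -(S + 11)/3 = -(11 + S)/3 = -11/3 - S/3)
j(E, v) = 7*v + E*v (j(E, v) = E*v + 7*v = 7*v + E*v)
o = -1/66 (o = 1/(-11*(7 - 1)) = 1/(-11*6) = 1/(-66) = -1/66 ≈ -0.015152)
b(-6, -11)*(o + F(10, 13)) = (-11/3 - ⅓*(-6))*(-1/66 + 13) = (-11/3 + 2)*(857/66) = -5/3*857/66 = -4285/198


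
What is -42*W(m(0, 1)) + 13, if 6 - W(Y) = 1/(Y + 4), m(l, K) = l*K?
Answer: -457/2 ≈ -228.50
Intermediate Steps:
m(l, K) = K*l
W(Y) = 6 - 1/(4 + Y) (W(Y) = 6 - 1/(Y + 4) = 6 - 1/(4 + Y))
-42*W(m(0, 1)) + 13 = -42*(23 + 6*(1*0))/(4 + 1*0) + 13 = -42*(23 + 6*0)/(4 + 0) + 13 = -42*(23 + 0)/4 + 13 = -21*23/2 + 13 = -42*23/4 + 13 = -483/2 + 13 = -457/2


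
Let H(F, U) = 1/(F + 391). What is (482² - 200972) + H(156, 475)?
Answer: 17149545/547 ≈ 31352.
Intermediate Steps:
H(F, U) = 1/(391 + F)
(482² - 200972) + H(156, 475) = (482² - 200972) + 1/(391 + 156) = (232324 - 200972) + 1/547 = 31352 + 1/547 = 17149545/547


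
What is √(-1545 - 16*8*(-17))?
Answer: √631 ≈ 25.120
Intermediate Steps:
√(-1545 - 16*8*(-17)) = √(-1545 - 128*(-17)) = √(-1545 + 2176) = √631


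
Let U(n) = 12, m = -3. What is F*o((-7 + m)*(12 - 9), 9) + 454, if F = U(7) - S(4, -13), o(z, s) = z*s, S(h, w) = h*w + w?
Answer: -20336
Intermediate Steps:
S(h, w) = w + h*w
o(z, s) = s*z
F = 77 (F = 12 - (-13)*(1 + 4) = 12 - (-13)*5 = 12 - 1*(-65) = 12 + 65 = 77)
F*o((-7 + m)*(12 - 9), 9) + 454 = 77*(9*((-7 - 3)*(12 - 9))) + 454 = 77*(9*(-10*3)) + 454 = 77*(9*(-30)) + 454 = 77*(-270) + 454 = -20790 + 454 = -20336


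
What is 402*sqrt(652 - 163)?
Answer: 402*sqrt(489) ≈ 8889.6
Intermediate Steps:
402*sqrt(652 - 163) = 402*sqrt(489)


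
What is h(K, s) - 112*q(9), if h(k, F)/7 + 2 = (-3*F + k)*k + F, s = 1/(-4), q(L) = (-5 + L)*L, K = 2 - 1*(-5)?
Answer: -3668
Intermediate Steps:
K = 7 (K = 2 + 5 = 7)
q(L) = L*(-5 + L)
s = -1/4 ≈ -0.25000
h(k, F) = -14 + 7*F + 7*k*(k - 3*F) (h(k, F) = -14 + 7*((-3*F + k)*k + F) = -14 + 7*((k - 3*F)*k + F) = -14 + 7*(k*(k - 3*F) + F) = -14 + 7*(F + k*(k - 3*F)) = -14 + (7*F + 7*k*(k - 3*F)) = -14 + 7*F + 7*k*(k - 3*F))
h(K, s) - 112*q(9) = (-14 + 7*(-1/4) + 7*7**2 - 21*(-1/4)*7) - 1008*(-5 + 9) = (-14 - 7/4 + 7*49 + 147/4) - 1008*4 = (-14 - 7/4 + 343 + 147/4) - 112*36 = 364 - 4032 = -3668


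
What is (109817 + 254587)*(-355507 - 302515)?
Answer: -239785848888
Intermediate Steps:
(109817 + 254587)*(-355507 - 302515) = 364404*(-658022) = -239785848888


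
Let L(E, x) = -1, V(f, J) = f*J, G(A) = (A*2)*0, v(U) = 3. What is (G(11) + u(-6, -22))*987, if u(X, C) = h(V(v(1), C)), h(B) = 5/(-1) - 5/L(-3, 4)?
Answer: 0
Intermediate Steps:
G(A) = 0 (G(A) = (2*A)*0 = 0)
V(f, J) = J*f
h(B) = 0 (h(B) = 5/(-1) - 5/(-1) = 5*(-1) - 5*(-1) = -5 + 5 = 0)
u(X, C) = 0
(G(11) + u(-6, -22))*987 = (0 + 0)*987 = 0*987 = 0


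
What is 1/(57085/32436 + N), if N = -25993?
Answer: -32436/843051863 ≈ -3.8475e-5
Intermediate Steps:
1/(57085/32436 + N) = 1/(57085/32436 - 25993) = 1/(-843051863/32436) = -32436/843051863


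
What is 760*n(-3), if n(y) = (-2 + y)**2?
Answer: 19000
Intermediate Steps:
760*n(-3) = 760*(-2 - 3)**2 = 760*(-5)**2 = 760*25 = 19000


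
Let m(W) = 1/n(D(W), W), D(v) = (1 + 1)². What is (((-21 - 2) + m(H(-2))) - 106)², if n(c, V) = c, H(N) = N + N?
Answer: 265225/16 ≈ 16577.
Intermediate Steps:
D(v) = 4 (D(v) = 2² = 4)
H(N) = 2*N
m(W) = ¼ (m(W) = 1/4 = ¼)
(((-21 - 2) + m(H(-2))) - 106)² = (((-21 - 2) + ¼) - 106)² = ((-23 + ¼) - 106)² = (-91/4 - 106)² = (-515/4)² = 265225/16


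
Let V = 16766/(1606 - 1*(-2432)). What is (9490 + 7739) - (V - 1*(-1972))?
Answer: 30795500/2019 ≈ 15253.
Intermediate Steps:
V = 8383/2019 (V = 16766/(1606 + 2432) = 16766/4038 = 16766*(1/4038) = 8383/2019 ≈ 4.1521)
(9490 + 7739) - (V - 1*(-1972)) = (9490 + 7739) - (8383/2019 - 1*(-1972)) = 17229 - (8383/2019 + 1972) = 17229 - 1*3989851/2019 = 17229 - 3989851/2019 = 30795500/2019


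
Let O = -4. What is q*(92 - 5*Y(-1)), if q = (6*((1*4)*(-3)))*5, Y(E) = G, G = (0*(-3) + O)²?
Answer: -4320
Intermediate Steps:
G = 16 (G = (0*(-3) - 4)² = (0 - 4)² = (-4)² = 16)
Y(E) = 16
q = -360 (q = (6*(4*(-3)))*5 = (6*(-12))*5 = -72*5 = -360)
q*(92 - 5*Y(-1)) = -360*(92 - 5*16) = -360*(92 - 80) = -360*12 = -4320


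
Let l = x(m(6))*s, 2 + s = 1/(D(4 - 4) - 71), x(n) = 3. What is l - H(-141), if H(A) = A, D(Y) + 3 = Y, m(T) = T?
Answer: 9987/74 ≈ 134.96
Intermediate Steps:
D(Y) = -3 + Y
s = -149/74 (s = -2 + 1/((-3 + (4 - 4)) - 71) = -2 + 1/((-3 + 0) - 71) = -2 + 1/(-3 - 71) = -2 + 1/(-74) = -2 - 1/74 = -149/74 ≈ -2.0135)
l = -447/74 (l = 3*(-149/74) = -447/74 ≈ -6.0405)
l - H(-141) = -447/74 - 1*(-141) = -447/74 + 141 = 9987/74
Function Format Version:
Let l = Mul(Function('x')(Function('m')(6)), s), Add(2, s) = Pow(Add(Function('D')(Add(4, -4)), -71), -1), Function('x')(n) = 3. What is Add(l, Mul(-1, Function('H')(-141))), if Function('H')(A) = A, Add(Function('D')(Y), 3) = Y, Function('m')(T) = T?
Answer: Rational(9987, 74) ≈ 134.96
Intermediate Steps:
Function('D')(Y) = Add(-3, Y)
s = Rational(-149, 74) (s = Add(-2, Pow(Add(Add(-3, Add(4, -4)), -71), -1)) = Add(-2, Pow(Add(Add(-3, 0), -71), -1)) = Add(-2, Pow(Add(-3, -71), -1)) = Add(-2, Pow(-74, -1)) = Add(-2, Rational(-1, 74)) = Rational(-149, 74) ≈ -2.0135)
l = Rational(-447, 74) (l = Mul(3, Rational(-149, 74)) = Rational(-447, 74) ≈ -6.0405)
Add(l, Mul(-1, Function('H')(-141))) = Add(Rational(-447, 74), Mul(-1, -141)) = Add(Rational(-447, 74), 141) = Rational(9987, 74)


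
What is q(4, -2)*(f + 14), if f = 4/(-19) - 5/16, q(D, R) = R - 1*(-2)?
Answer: 0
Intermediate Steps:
q(D, R) = 2 + R (q(D, R) = R + 2 = 2 + R)
f = -159/304 (f = 4*(-1/19) - 5*1/16 = -4/19 - 5/16 = -159/304 ≈ -0.52303)
q(4, -2)*(f + 14) = (2 - 2)*(-159/304 + 14) = 0*(4097/304) = 0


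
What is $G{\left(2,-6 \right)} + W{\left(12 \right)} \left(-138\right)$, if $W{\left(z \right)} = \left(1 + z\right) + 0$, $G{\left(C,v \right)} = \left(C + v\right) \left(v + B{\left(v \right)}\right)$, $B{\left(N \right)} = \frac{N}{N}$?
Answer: $-1774$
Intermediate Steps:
$B{\left(N \right)} = 1$
$G{\left(C,v \right)} = \left(1 + v\right) \left(C + v\right)$ ($G{\left(C,v \right)} = \left(C + v\right) \left(v + 1\right) = \left(C + v\right) \left(1 + v\right) = \left(1 + v\right) \left(C + v\right)$)
$W{\left(z \right)} = 1 + z$
$G{\left(2,-6 \right)} + W{\left(12 \right)} \left(-138\right) = \left(2 - 6 + \left(-6\right)^{2} + 2 \left(-6\right)\right) + \left(1 + 12\right) \left(-138\right) = \left(2 - 6 + 36 - 12\right) + 13 \left(-138\right) = 20 - 1794 = -1774$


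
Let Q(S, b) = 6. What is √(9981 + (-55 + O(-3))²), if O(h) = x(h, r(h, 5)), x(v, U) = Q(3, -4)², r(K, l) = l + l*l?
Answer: √10342 ≈ 101.70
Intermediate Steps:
r(K, l) = l + l²
x(v, U) = 36 (x(v, U) = 6² = 36)
O(h) = 36
√(9981 + (-55 + O(-3))²) = √(9981 + (-55 + 36)²) = √(9981 + (-19)²) = √(9981 + 361) = √10342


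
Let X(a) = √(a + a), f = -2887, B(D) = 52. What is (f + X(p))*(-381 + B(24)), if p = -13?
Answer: 949823 - 329*I*√26 ≈ 9.4982e+5 - 1677.6*I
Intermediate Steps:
X(a) = √2*√a (X(a) = √(2*a) = √2*√a)
(f + X(p))*(-381 + B(24)) = (-2887 + √2*√(-13))*(-381 + 52) = (-2887 + √2*(I*√13))*(-329) = (-2887 + I*√26)*(-329) = 949823 - 329*I*√26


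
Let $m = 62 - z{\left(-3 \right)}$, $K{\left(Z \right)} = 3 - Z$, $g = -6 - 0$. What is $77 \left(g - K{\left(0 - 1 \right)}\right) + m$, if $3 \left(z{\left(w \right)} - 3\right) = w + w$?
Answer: $-709$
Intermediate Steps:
$g = -6$ ($g = -6 + 0 = -6$)
$z{\left(w \right)} = 3 + \frac{2 w}{3}$ ($z{\left(w \right)} = 3 + \frac{w + w}{3} = 3 + \frac{2 w}{3}$)
$m = 61$ ($m = 62 - \left(3 + \frac{2}{3} \left(-3\right)\right) = 62 - \left(3 - 2\right) = 62 - 1 = 61$)
$77 \left(g - K{\left(0 - 1 \right)}\right) + m = 77 \left(-6 - \left(3 - \left(0 - 1\right)\right)\right) + 61 = 77 \left(-6 - \left(3 - -1\right)\right) + 61 = 77 \left(-6 - \left(3 + 1\right)\right) + 61 = 77 \left(-6 - 4\right) + 61 = 77 \left(-10\right) + 61 = -770 + 61 = -709$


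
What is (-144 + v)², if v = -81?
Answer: 50625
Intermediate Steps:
(-144 + v)² = (-144 - 81)² = (-225)² = 50625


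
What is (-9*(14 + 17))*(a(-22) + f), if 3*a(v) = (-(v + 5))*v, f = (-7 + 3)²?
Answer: 30318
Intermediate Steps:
f = 16 (f = (-4)² = 16)
a(v) = v*(-5 - v)/3 (a(v) = ((-(v + 5))*v)/3 = ((-(5 + v))*v)/3 = ((-5 - v)*v)/3 = (v*(-5 - v))/3 = v*(-5 - v)/3)
(-9*(14 + 17))*(a(-22) + f) = (-9*(14 + 17))*(-⅓*(-22)*(5 - 22) + 16) = (-9*31)*(-⅓*(-22)*(-17) + 16) = -279*(-374/3 + 16) = -279*(-326/3) = 30318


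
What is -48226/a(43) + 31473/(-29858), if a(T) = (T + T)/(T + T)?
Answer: -1439963381/29858 ≈ -48227.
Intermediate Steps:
a(T) = 1 (a(T) = (2*T)/((2*T)) = (2*T)*(1/(2*T)) = 1)
-48226/a(43) + 31473/(-29858) = -48226/1 + 31473/(-29858) = -48226*1 + 31473*(-1/29858) = -48226 - 31473/29858 = -1439963381/29858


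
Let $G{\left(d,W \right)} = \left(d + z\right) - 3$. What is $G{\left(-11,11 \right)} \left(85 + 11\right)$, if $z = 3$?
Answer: $-1056$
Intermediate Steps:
$G{\left(d,W \right)} = d$ ($G{\left(d,W \right)} = \left(d + 3\right) - 3 = \left(3 + d\right) - 3 = d$)
$G{\left(-11,11 \right)} \left(85 + 11\right) = - 11 \left(85 + 11\right) = \left(-11\right) 96 = -1056$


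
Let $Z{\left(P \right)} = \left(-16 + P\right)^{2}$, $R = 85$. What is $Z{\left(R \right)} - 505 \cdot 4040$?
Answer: $-2035439$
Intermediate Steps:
$Z{\left(R \right)} - 505 \cdot 4040 = \left(-16 + 85\right)^{2} - 505 \cdot 4040 = 69^{2} - 2040200 = 4761 - 2040200 = -2035439$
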